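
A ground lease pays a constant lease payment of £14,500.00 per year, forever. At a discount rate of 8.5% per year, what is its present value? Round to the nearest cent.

£170588.24

Level perpetuity: PV = C / r = £14,500.00 / 0.085 = £170,588.24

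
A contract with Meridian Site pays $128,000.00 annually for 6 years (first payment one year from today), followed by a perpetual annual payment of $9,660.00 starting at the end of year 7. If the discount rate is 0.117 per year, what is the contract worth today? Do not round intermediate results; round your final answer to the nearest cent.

PV of 6-year annuity: $128,000.00 × [1 − (1+0.117)^−6] / 0.117 = 530762.07641
Perpetuity value at year 6: $9,660.00 / 0.117 = 82564.10256
PV of perpetuity: 82564.10256 / (1+0.117)^6 = 42508.15211
Total PV = 530762.07641 + 42508.15211 = 573270.22852

$573270.23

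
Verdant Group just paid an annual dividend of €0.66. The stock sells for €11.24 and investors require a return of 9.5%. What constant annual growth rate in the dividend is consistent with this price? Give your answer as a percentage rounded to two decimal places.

3.43%

P = D₀(1+g)/(r−g) ⇒ P(r−g) = D₀(1+g) ⇒ g(P+D₀) = P·r − D₀
g = (P·r − D₀)/(P + D₀) = (€11.24×0.095 − €0.66) / (€11.24 + €0.66) = 0.034269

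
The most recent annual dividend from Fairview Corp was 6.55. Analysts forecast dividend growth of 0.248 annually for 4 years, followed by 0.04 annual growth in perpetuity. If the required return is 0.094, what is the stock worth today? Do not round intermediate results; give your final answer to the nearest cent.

D_1 = 8.17440
D_2 = 10.20165
D_3 = 12.73166
D_4 = 15.88911
Terminal value at year 4: TV = D_4×(1+g_2)/(r−g_2) = 16.52468/0.054 = 306.01254
P_0 = D_1/(1+r)^1 + D_2/(1+r)^2 + D_3/(1+r)^3 + D_4/(1+r)^4 + TV/(1+r)^4
    = 7.47203 + 8.52385 + 9.72373 + 11.09252 + 213.63378 = 250.44592

250.45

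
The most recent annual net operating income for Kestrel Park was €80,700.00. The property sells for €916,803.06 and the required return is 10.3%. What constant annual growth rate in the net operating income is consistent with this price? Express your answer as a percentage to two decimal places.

1.38%

P = D₀(1+g)/(r−g) ⇒ P(r−g) = D₀(1+g) ⇒ g(P+D₀) = P·r − D₀
g = (P·r − D₀)/(P + D₀) = (€916,803.06×0.103 − €80,700.00) / (€916,803.06 + €80,700.00) = 0.013765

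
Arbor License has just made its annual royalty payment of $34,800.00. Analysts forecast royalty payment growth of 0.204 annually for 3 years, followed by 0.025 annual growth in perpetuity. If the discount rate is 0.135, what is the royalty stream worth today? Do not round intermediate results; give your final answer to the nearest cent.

D_1 = 41899.20000
D_2 = 50446.63680
D_3 = 60737.75071
Terminal value at year 3: TV = D_3×(1+g_2)/(r−g_2) = 62256.19447/0.11 = 565965.40432
P_0 = D_1/(1+r)^1 + D_2/(1+r)^2 + D_3/(1+r)^3 + TV/(1+r)^3
    = 36915.59471 + 39159.80267 + 41540.44266 + 387081.39752 = 504697.23757

$504697.24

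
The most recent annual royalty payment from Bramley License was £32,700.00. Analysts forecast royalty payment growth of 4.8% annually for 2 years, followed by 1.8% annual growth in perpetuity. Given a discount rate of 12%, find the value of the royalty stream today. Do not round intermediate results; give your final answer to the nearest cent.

D_1 = 34269.60000
D_2 = 35914.54080
Terminal value at year 2: TV = D_2×(1+g_2)/(r−g_2) = 36561.00253/0.102 = 358441.20132
P_0 = D_1/(1+r)^1 + D_2/(1+r)^2 + TV/(1+r)^2
    = 30597.85714 + 28630.85204 + 285747.13115 = 344975.84034

£344975.84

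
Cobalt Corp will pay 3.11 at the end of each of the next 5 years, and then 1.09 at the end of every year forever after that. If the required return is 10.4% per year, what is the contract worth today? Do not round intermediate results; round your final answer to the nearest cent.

PV of 5-year annuity: 3.11 × [1 − (1+0.104)^−5] / 0.104 = 11.66986
Perpetuity value at year 5: 1.09 / 0.104 = 10.48077
PV of perpetuity: 10.48077 / (1+0.104)^5 = 6.39069
Total PV = 11.66986 + 6.39069 = 18.06055

18.06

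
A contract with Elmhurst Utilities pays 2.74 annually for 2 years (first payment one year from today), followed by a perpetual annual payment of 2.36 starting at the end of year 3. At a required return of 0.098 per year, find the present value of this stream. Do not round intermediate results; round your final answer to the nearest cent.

PV of 2-year annuity: 2.74 × [1 − (1+0.098)^−2] / 0.098 = 4.76817
Perpetuity value at year 2: 2.36 / 0.098 = 24.08163
PV of perpetuity: 24.08163 / (1+0.098)^2 = 19.97475
Total PV = 4.76817 + 19.97475 = 24.74291

24.74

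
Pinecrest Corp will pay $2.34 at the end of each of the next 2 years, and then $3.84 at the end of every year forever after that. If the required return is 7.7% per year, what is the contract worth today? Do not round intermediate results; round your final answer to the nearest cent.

$47.18

PV of 2-year annuity: $2.34 × [1 − (1+0.077)^−2] / 0.077 = 4.19007
Perpetuity value at year 2: $3.84 / 0.077 = 49.87013
PV of perpetuity: 49.87013 / (1+0.077)^2 = 42.99412
Total PV = 4.19007 + 42.99412 = 47.18419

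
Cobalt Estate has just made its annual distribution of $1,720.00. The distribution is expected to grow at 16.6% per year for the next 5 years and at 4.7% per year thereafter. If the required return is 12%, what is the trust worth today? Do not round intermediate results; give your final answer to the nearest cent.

D_1 = 2005.52000
D_2 = 2338.43632
D_3 = 2726.61675
D_4 = 3179.23513
D_5 = 3706.98816
Terminal value at year 5: TV = D_5×(1+g_2)/(r−g_2) = 3881.21660/0.073 = 53167.35075
P_0 = D_1/(1+r)^1 + D_2/(1+r)^2 + D_3/(1+r)^3 + D_4/(1+r)^4 + D_5/(1+r)^5 + TV/(1+r)^5
    = 1790.64286 + 1864.18712 + 1940.75195 + 2020.46140 + 2103.44464 + 30168.58266 = 39888.07062

$39888.07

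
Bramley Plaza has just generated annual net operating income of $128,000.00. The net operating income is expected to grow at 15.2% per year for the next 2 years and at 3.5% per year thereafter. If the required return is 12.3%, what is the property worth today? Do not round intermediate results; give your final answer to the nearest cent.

D_1 = 147456.00000
D_2 = 169869.31200
Terminal value at year 2: TV = D_2×(1+g_2)/(r−g_2) = 175814.73792/0.088 = 1997894.74909
P_0 = D_1/(1+r)^1 + D_2/(1+r)^2 + TV/(1+r)^2
    = 131305.43188 + 134696.22219 + 1584211.24967 = 1850212.90375

$1850212.90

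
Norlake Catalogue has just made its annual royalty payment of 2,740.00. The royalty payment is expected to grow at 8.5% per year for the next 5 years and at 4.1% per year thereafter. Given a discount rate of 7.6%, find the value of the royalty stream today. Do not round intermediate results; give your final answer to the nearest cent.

D_1 = 2972.90000
D_2 = 3225.59650
D_3 = 3499.77220
D_4 = 3797.25284
D_5 = 4120.01933
Terminal value at year 5: TV = D_5×(1+g_2)/(r−g_2) = 4288.94012/0.035 = 122541.14639
P_0 = D_1/(1+r)^1 + D_2/(1+r)^2 + D_3/(1+r)^3 + D_4/(1+r)^4 + D_5/(1+r)^5 + TV/(1+r)^5
    = 2762.91822 + 2786.02813 + 2809.33134 + 2832.82946 + 2856.52413 + 84961.18913 = 99008.82040

99008.82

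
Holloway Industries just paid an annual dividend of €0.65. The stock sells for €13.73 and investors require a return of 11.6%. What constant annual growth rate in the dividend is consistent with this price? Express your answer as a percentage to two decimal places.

6.56%

P = D₀(1+g)/(r−g) ⇒ P(r−g) = D₀(1+g) ⇒ g(P+D₀) = P·r − D₀
g = (P·r − D₀)/(P + D₀) = (€13.73×0.116 − €0.65) / (€13.73 + €0.65) = 0.065555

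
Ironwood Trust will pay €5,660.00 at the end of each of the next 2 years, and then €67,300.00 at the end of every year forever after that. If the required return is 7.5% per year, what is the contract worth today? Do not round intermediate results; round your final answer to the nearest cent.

€786654.70

PV of 2-year annuity: €5,660.00 × [1 − (1+0.075)^−2] / 0.075 = 10162.89886
Perpetuity value at year 2: €67,300.00 / 0.075 = 897333.33333
PV of perpetuity: 897333.33333 / (1+0.075)^2 = 776491.79737
Total PV = 10162.89886 + 776491.79737 = 786654.69623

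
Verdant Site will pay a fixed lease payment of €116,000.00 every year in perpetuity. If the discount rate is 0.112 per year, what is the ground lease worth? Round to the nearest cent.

€1035714.29

Level perpetuity: PV = C / r = €116,000.00 / 0.112 = €1,035,714.29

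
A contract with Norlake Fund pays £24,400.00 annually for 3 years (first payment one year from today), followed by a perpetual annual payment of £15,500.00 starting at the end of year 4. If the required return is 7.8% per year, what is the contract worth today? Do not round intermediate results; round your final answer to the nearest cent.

PV of 3-year annuity: £24,400.00 × [1 − (1+0.078)^−3] / 0.078 = 63108.78417
Perpetuity value at year 3: £15,500.00 / 0.078 = 198717.94872
PV of perpetuity: 198717.94872 / (1+0.078)^3 = 158628.35221
Total PV = 63108.78417 + 158628.35221 = 221737.13639

£221737.14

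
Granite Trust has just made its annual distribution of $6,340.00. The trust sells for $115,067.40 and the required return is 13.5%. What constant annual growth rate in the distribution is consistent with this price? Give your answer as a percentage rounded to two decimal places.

7.57%

P = D₀(1+g)/(r−g) ⇒ P(r−g) = D₀(1+g) ⇒ g(P+D₀) = P·r − D₀
g = (P·r − D₀)/(P + D₀) = ($115,067.40×0.135 − $6,340.00) / ($115,067.40 + $6,340.00) = 0.075729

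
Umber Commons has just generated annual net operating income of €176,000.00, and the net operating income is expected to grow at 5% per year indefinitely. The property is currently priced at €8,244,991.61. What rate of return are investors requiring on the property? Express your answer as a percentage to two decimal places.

7.24%

D₁ = €176,000.00 × 1.05 = €184,800.0000
P = D₁/(r − g) ⇒ r = D₁/P + g = €184,800.0000/€8,244,991.61 + 0.05 = 0.022414 + 0.05 = 0.072414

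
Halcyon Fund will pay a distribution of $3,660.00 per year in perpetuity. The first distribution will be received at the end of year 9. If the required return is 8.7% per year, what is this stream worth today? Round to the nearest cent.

$21583.68

Value at end of year 8: C / r = $3,660.00 / 0.087 = $42,068.9655
Discount to today: PV = $42,068.9655 / (1 + 0.087)^8 = $42,068.9655 / 1.949110 = $21,583.68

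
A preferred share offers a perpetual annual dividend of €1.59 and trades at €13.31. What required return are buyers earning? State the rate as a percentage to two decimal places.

11.95%

P = C/r ⇒ r = C/P = €1.59/€13.31 = 0.119459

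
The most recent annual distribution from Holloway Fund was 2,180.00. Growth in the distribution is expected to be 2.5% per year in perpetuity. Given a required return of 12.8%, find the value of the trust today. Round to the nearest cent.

D₁ = D₀ × (1 + g) = 2,180.00 × 1.025 = 2,234.5000
Growing perpetuity: P = D₁ / (r − g) = 2,234.5000 / (0.128 − 0.025) = 21,694.17

21694.17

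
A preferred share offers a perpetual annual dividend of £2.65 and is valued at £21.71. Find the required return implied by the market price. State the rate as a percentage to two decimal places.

P = C/r ⇒ r = C/P = £2.65/£21.71 = 0.122064

12.21%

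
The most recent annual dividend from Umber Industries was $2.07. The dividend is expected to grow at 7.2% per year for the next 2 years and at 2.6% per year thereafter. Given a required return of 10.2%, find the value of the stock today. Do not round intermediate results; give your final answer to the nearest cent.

$30.42

D_1 = 2.21904
D_2 = 2.37881
Terminal value at year 2: TV = D_2×(1+g_2)/(r−g_2) = 2.44066/0.076 = 32.11395
P_0 = D_1/(1+r)^1 + D_2/(1+r)^2 + TV/(1+r)^2
    = 2.01365 + 1.95883 + 26.44420 = 30.41668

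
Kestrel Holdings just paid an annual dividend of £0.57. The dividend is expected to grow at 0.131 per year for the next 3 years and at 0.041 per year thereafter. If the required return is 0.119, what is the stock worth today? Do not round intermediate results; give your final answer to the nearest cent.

£9.60

D_1 = 0.64467
D_2 = 0.72912
D_3 = 0.82464
Terminal value at year 3: TV = D_3×(1+g_2)/(r−g_2) = 0.85845/0.078 = 11.00573
P_0 = D_1/(1+r)^1 + D_2/(1+r)^2 + D_3/(1+r)^3 + TV/(1+r)^3
    = 0.57611 + 0.58229 + 0.58854 + 7.85468 = 9.60162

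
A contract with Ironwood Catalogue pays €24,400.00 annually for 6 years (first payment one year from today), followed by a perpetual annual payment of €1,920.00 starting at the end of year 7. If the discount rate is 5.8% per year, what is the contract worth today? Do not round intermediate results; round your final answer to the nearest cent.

€144342.94

PV of 6-year annuity: €24,400.00 × [1 − (1+0.058)^−6] / 0.058 = 120740.37325
Perpetuity value at year 6: €1,920.00 / 0.058 = 33103.44828
PV of perpetuity: 33103.44828 / (1+0.058)^6 = 23602.56645
Total PV = 120740.37325 + 23602.56645 = 144342.93969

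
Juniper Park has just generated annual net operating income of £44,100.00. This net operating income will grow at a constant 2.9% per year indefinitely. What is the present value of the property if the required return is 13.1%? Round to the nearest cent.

D₁ = D₀ × (1 + g) = £44,100.00 × 1.029 = £45,378.9000
Growing perpetuity: P = D₁ / (r − g) = £45,378.9000 / (0.131 − 0.029) = £444,891.18

£444891.18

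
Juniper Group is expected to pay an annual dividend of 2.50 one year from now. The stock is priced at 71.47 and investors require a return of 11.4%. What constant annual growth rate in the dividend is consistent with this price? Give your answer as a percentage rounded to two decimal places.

P = D₁/(r−g) ⇒ g = r − D₁/P = 0.114 − 2.50/71.47 = 0.079020

7.90%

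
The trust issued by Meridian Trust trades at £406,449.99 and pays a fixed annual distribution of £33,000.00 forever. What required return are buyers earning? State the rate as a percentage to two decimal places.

P = C/r ⇒ r = C/P = £33,000.00/£406,449.99 = 0.081191

8.12%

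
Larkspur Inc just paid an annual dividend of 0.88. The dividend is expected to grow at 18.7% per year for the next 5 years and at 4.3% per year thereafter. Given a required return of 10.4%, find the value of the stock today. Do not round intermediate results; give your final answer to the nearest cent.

27.12

D_1 = 1.04456
D_2 = 1.23989
D_3 = 1.47175
D_4 = 1.74697
D_5 = 2.07365
Terminal value at year 5: TV = D_5×(1+g_2)/(r−g_2) = 2.16282/0.061 = 35.45608
P_0 = D_1/(1+r)^1 + D_2/(1+r)^2 + D_3/(1+r)^3 + D_4/(1+r)^4 + D_5/(1+r)^5 + TV/(1+r)^5
    = 0.94616 + 1.01729 + 1.09377 + 1.17601 + 1.26442 + 21.61949 = 27.11714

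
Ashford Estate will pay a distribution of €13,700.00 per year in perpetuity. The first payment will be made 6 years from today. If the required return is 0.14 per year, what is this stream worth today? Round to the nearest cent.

Value at end of year 5: C / r = €13,700.00 / 0.14 = €97,857.1429
Discount to today: PV = €97,857.1429 / (1 + 0.14)^5 = €97,857.1429 / 1.925415 = €50,823.93

€50823.93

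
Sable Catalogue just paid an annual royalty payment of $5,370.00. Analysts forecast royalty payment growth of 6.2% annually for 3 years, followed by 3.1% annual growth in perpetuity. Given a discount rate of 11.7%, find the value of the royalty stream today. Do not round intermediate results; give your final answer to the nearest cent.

$69903.41

D_1 = 5702.94000
D_2 = 6056.52228
D_3 = 6432.02666
Terminal value at year 3: TV = D_3×(1+g_2)/(r−g_2) = 6631.41949/0.086 = 77109.52893
P_0 = D_1/(1+r)^1 + D_2/(1+r)^2 + D_3/(1+r)^3 + TV/(1+r)^3
    = 5105.58639 + 4854.19225 + 4615.17652 + 55328.45341 = 69903.40858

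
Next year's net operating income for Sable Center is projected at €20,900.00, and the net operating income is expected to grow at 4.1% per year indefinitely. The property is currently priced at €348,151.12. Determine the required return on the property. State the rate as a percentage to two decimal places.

P = D₁/(r − g) ⇒ r = D₁/P + g = €20,900.0000/€348,151.12 + 0.041 = 0.060031 + 0.041 = 0.101031

10.10%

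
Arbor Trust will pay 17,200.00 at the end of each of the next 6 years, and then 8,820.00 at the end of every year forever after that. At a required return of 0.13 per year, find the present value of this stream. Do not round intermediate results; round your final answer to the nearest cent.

PV of 6-year annuity: 17,200.00 × [1 − (1+0.13)^−6] / 0.13 = 68757.85637
Perpetuity value at year 6: 8,820.00 / 0.13 = 67846.15385
PV of perpetuity: 67846.15385 / (1+0.13)^6 = 32587.76471
Total PV = 68757.85637 + 32587.76471 = 101345.62108

101345.62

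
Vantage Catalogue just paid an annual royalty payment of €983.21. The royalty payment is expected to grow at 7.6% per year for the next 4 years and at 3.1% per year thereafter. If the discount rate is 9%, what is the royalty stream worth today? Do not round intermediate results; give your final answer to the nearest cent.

D_1 = 1057.93396
D_2 = 1138.33694
D_3 = 1224.85055
D_4 = 1317.93919
Terminal value at year 4: TV = D_4×(1+g_2)/(r−g_2) = 1358.79531/0.059 = 23030.42890
P_0 = D_1/(1+r)^1 + D_2/(1+r)^2 + D_3/(1+r)^3 + D_4/(1+r)^4 + TV/(1+r)^4
    = 970.58161 + 958.11543 + 945.80936 + 933.66135 + 16315.33645 = 20123.50421

€20123.50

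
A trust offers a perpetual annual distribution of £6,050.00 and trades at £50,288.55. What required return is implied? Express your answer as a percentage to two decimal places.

12.03%

P = C/r ⇒ r = C/P = £6,050.00/£50,288.55 = 0.120306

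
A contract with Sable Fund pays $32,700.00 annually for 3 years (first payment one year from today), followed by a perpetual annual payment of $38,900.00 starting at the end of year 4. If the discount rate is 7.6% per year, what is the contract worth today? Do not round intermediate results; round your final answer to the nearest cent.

$495748.08

PV of 3-year annuity: $32,700.00 × [1 − (1+0.076)^−3] / 0.076 = 84883.02968
Perpetuity value at year 3: $38,900.00 / 0.076 = 511842.10526
PV of perpetuity: 511842.10526 / (1+0.076)^3 = 410865.04549
Total PV = 84883.02968 + 410865.04549 = 495748.07517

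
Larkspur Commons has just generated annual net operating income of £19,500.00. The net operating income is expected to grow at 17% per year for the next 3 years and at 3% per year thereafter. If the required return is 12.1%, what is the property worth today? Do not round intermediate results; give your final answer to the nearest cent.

D_1 = 22815.00000
D_2 = 26693.55000
D_3 = 31231.45350
Terminal value at year 3: TV = D_3×(1+g_2)/(r−g_2) = 32168.39711/0.091 = 353498.86929
P_0 = D_1/(1+r)^1 + D_2/(1+r)^2 + D_3/(1+r)^3 + TV/(1+r)^3
    = 20352.36396 + 21241.98558 + 22170.49342 + 250940.74974 = 314705.59270

£314705.59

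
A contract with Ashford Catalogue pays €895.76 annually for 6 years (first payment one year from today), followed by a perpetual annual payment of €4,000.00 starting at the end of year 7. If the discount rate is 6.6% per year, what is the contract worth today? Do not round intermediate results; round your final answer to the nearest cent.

PV of 6-year annuity: €895.76 × [1 − (1+0.066)^−6] / 0.066 = 4322.91416
Perpetuity value at year 6: €4,000.00 / 0.066 = 60606.06061
PV of perpetuity: 60606.06061 / (1+0.066)^6 = 41302.16598
Total PV = 4322.91416 + 41302.16598 = 45625.08014

€45625.08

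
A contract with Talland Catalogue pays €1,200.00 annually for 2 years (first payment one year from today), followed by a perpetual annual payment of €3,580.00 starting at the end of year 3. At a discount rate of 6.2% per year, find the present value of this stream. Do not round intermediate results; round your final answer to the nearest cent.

€53390.66

PV of 2-year annuity: €1,200.00 × [1 − (1+0.062)^−2] / 0.062 = 2193.92044
Perpetuity value at year 2: €3,580.00 / 0.062 = 57741.93548
PV of perpetuity: 57741.93548 / (1+0.062)^2 = 51196.73952
Total PV = 2193.92044 + 51196.73952 = 53390.65995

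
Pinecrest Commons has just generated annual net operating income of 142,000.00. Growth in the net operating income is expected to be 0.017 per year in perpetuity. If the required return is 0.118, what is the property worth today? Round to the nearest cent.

D₁ = D₀ × (1 + g) = 142,000.00 × 1.017 = 144,414.0000
Growing perpetuity: P = D₁ / (r − g) = 144,414.0000 / (0.118 − 0.017) = 1,429,841.58

1429841.58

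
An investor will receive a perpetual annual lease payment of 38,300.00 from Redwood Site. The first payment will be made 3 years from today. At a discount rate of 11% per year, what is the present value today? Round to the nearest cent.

282592.17

Value at end of year 2: C / r = 38,300.00 / 0.11 = 348,181.8182
Discount to today: PV = 348,181.8182 / (1 + 0.11)^2 = 348,181.8182 / 1.232100 = 282,592.17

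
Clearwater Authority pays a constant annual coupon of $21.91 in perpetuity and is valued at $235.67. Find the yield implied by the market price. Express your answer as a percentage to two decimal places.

9.30%

P = C/r ⇒ r = C/P = $21.91/$235.67 = 0.092969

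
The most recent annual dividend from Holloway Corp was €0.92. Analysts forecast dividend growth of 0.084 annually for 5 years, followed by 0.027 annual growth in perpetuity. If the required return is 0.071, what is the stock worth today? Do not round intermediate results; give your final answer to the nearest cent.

€27.58

D_1 = 0.99728
D_2 = 1.08105
D_3 = 1.17186
D_4 = 1.27030
D_5 = 1.37700
Terminal value at year 5: TV = D_5×(1+g_2)/(r−g_2) = 1.41418/0.044 = 32.14045
P_0 = D_1/(1+r)^1 + D_2/(1+r)^2 + D_3/(1+r)^3 + D_4/(1+r)^4 + D_5/(1+r)^5 + TV/(1+r)^5
    = 0.93117 + 0.94247 + 0.95391 + 0.96549 + 0.97721 + 22.80892 = 27.57916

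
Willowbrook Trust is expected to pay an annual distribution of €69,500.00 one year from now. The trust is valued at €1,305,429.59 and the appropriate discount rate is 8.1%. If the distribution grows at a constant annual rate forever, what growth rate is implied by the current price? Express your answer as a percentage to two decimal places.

2.78%

P = D₁/(r−g) ⇒ g = r − D₁/P = 0.081 − €69,500.00/€1,305,429.59 = 0.027761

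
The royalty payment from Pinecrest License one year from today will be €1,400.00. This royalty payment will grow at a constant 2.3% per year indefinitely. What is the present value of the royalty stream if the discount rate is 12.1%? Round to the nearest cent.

Growing perpetuity: P = D₁ / (r − g) = €1,400.0000 / (0.121 − 0.023) = €14,285.71

€14285.71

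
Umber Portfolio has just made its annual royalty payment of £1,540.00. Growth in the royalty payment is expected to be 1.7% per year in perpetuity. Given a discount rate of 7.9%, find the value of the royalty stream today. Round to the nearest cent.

£25260.97

D₁ = D₀ × (1 + g) = £1,540.00 × 1.017 = £1,566.1800
Growing perpetuity: P = D₁ / (r − g) = £1,566.1800 / (0.079 − 0.017) = £25,260.97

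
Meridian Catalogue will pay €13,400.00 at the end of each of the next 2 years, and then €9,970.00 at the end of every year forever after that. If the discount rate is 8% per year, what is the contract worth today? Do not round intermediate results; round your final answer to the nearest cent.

PV of 2-year annuity: €13,400.00 × [1 − (1+0.08)^−2] / 0.08 = 23895.74760
Perpetuity value at year 2: €9,970.00 / 0.08 = 124625.00000
PV of perpetuity: 124625.00000 / (1+0.08)^2 = 106845.85048
Total PV = 23895.74760 + 106845.85048 = 130741.59808

€130741.60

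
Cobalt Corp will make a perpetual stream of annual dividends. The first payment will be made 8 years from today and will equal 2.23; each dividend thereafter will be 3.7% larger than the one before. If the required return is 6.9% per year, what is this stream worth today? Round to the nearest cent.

Value at end of year 7: C₁ / (r − g) = 2.23 / (0.069 − 0.037) = 69.6875
Discount to today: PV = 69.6875 / (1 + 0.069)^7 = 69.6875 / 1.595306 = 43.68

43.68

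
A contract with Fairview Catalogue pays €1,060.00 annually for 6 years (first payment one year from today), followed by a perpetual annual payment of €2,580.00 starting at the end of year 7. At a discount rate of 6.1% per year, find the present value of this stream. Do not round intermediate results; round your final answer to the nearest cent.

PV of 6-year annuity: €1,060.00 × [1 − (1+0.061)^−6] / 0.061 = 5196.02720
Perpetuity value at year 6: €2,580.00 / 0.061 = 42295.08197
PV of perpetuity: 42295.08197 / (1+0.061)^6 = 29648.14784
Total PV = 5196.02720 + 29648.14784 = 34844.17504

€34844.18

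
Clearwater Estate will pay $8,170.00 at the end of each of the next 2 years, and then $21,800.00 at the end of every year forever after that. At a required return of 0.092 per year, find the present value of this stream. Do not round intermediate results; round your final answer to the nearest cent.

$213044.72

PV of 2-year annuity: $8,170.00 × [1 − (1+0.092)^−2] / 0.092 = 14333.04486
Perpetuity value at year 2: $21,800.00 / 0.092 = 236956.52174
PV of perpetuity: 236956.52174 / (1+0.092)^2 = 198711.67745
Total PV = 14333.04486 + 198711.67745 = 213044.72231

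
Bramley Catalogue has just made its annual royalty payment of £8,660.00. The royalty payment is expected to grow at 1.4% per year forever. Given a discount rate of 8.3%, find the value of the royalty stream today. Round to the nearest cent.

£127264.35

D₁ = D₀ × (1 + g) = £8,660.00 × 1.014 = £8,781.2400
Growing perpetuity: P = D₁ / (r − g) = £8,781.2400 / (0.083 − 0.014) = £127,264.35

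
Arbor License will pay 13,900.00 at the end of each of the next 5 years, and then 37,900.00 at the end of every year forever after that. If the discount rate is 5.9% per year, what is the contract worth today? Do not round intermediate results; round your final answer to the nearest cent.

541000.53

PV of 5-year annuity: 13,900.00 × [1 − (1+0.059)^−5] / 0.059 = 58711.48592
Perpetuity value at year 5: 37,900.00 / 0.059 = 642372.88136
PV of perpetuity: 642372.88136 / (1+0.059)^5 = 482289.04564
Total PV = 58711.48592 + 482289.04564 = 541000.53156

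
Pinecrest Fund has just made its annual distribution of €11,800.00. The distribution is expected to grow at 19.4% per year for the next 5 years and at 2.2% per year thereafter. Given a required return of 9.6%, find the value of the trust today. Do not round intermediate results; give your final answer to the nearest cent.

€326919.51

D_1 = 14089.20000
D_2 = 16822.50480
D_3 = 20086.07073
D_4 = 23982.76845
D_5 = 28635.42553
Terminal value at year 5: TV = D_5×(1+g_2)/(r−g_2) = 29265.40489/0.074 = 395478.44452
P_0 = D_1/(1+r)^1 + D_2/(1+r)^2 + D_3/(1+r)^3 + D_4/(1+r)^4 + D_5/(1+r)^5 + TV/(1+r)^5
    = 12855.10949 + 14004.56271 + 15256.79551 + 16620.99802 + 18107.18215 + 250074.86706 = 326919.51494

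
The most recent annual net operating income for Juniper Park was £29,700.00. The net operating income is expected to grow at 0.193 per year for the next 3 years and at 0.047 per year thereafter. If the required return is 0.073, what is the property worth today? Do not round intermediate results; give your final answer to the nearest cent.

D_1 = 35432.10000
D_2 = 42270.49530
D_3 = 50428.70089
Terminal value at year 3: TV = D_3×(1+g_2)/(r−g_2) = 52798.84983/0.026 = 2030724.99365
P_0 = D_1/(1+r)^1 + D_2/(1+r)^2 + D_3/(1+r)^3 + TV/(1+r)^3
    = 33021.52842 + 36714.52322 + 40820.52768 + 1643811.24913 = 1754367.82845

£1754367.83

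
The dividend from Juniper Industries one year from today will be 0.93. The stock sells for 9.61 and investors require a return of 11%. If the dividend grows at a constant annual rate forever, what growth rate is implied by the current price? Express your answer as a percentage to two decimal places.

1.32%

P = D₁/(r−g) ⇒ g = r − D₁/P = 0.11 − 0.93/9.61 = 0.013226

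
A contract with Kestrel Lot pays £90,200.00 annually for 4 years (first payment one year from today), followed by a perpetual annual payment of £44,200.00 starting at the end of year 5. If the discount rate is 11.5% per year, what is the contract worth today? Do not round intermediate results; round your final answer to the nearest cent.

£525550.06

PV of 4-year annuity: £90,200.00 × [1 − (1+0.115)^−4] / 0.115 = 276879.16470
Perpetuity value at year 4: £44,200.00 / 0.115 = 384347.82609
PV of perpetuity: 384347.82609 / (1+0.115)^4 = 248670.89615
Total PV = 276879.16470 + 248670.89615 = 525550.06086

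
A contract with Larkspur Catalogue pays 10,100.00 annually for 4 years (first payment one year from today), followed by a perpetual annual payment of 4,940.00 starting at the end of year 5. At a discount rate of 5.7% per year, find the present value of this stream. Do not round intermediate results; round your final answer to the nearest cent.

PV of 4-year annuity: 10,100.00 × [1 − (1+0.057)^−4] / 0.057 = 35239.33081
Perpetuity value at year 4: 4,940.00 / 0.057 = 86666.66667
PV of perpetuity: 86666.66667 / (1+0.057)^4 = 69430.79595
Total PV = 35239.33081 + 69430.79595 = 104670.12677

104670.13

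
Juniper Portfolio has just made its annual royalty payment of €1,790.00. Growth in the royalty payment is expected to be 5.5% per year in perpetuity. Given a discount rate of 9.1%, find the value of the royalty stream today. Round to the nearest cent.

€52456.94

D₁ = D₀ × (1 + g) = €1,790.00 × 1.055 = €1,888.4500
Growing perpetuity: P = D₁ / (r − g) = €1,888.4500 / (0.091 − 0.055) = €52,456.94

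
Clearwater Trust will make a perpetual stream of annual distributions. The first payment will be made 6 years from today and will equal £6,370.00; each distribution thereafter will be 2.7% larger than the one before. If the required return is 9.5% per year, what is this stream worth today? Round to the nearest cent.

£59505.89

Value at end of year 5: C₁ / (r − g) = £6,370.00 / (0.095 − 0.027) = £93,676.4706
Discount to today: PV = £93,676.4706 / (1 + 0.095)^5 = £93,676.4706 / 1.574239 = £59,505.89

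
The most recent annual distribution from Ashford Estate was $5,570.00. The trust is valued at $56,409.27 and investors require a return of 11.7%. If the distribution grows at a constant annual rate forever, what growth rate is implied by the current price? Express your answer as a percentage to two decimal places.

1.66%

P = D₀(1+g)/(r−g) ⇒ P(r−g) = D₀(1+g) ⇒ g(P+D₀) = P·r − D₀
g = (P·r − D₀)/(P + D₀) = ($56,409.27×0.117 − $5,570.00) / ($56,409.27 + $5,570.00) = 0.016617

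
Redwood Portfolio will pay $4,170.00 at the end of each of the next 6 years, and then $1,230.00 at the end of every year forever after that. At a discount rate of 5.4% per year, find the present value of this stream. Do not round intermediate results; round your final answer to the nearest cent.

PV of 6-year annuity: $4,170.00 × [1 − (1+0.054)^−6] / 0.054 = 20897.55560
Perpetuity value at year 6: $1,230.00 / 0.054 = 22777.77778
PV of perpetuity: 22777.77778 / (1+0.054)^6 = 16613.75059
Total PV = 20897.55560 + 16613.75059 = 37511.30618

$37511.31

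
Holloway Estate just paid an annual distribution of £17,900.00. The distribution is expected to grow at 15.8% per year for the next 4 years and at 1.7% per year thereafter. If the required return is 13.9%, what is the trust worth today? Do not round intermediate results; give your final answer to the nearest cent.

D_1 = 20728.20000
D_2 = 24003.25560
D_3 = 27795.76998
D_4 = 32187.50164
Terminal value at year 4: TV = D_4×(1+g_2)/(r−g_2) = 32734.68917/0.122 = 268317.12435
P_0 = D_1/(1+r)^1 + D_2/(1+r)^2 + D_3/(1+r)^3 + D_4/(1+r)^4 + TV/(1+r)^4
    = 18198.59526 + 18502.17147 + 18810.81174 + 19124.60052 + 159423.92400 = 234060.10299

£234060.10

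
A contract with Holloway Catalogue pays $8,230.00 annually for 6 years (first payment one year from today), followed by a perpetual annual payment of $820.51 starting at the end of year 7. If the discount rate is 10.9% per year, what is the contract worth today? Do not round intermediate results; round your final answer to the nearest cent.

$38964.25

PV of 6-year annuity: $8,230.00 × [1 − (1+0.109)^−6] / 0.109 = 34917.85735
Perpetuity value at year 6: $820.51 / 0.109 = 7527.61468
PV of perpetuity: 7527.61468 / (1+0.109)^6 = 4046.39340
Total PV = 34917.85735 + 4046.39340 = 38964.25074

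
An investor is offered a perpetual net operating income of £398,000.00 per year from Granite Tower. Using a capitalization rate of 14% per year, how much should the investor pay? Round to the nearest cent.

£2842857.14

Level perpetuity: PV = C / r = £398,000.00 / 0.14 = £2,842,857.14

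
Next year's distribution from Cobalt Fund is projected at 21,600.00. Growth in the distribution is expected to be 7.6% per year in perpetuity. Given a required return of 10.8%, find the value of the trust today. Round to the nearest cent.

Growing perpetuity: P = D₁ / (r − g) = 21,600.0000 / (0.108 − 0.076) = 675,000.00

675000.00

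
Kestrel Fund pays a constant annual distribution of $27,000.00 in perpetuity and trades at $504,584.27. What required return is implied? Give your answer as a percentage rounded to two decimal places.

5.35%

P = C/r ⇒ r = C/P = $27,000.00/$504,584.27 = 0.053509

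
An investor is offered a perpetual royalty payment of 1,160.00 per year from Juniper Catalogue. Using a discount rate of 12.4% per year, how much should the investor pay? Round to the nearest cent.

Level perpetuity: PV = C / r = 1,160.00 / 0.124 = 9,354.84

9354.84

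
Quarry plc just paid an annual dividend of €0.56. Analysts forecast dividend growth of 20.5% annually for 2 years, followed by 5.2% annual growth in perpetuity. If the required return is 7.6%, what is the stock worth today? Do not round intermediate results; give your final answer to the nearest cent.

D_1 = 0.67480
D_2 = 0.81313
Terminal value at year 2: TV = D_2×(1+g_2)/(r−g_2) = 0.85542/0.024 = 35.64237
P_0 = D_1/(1+r)^1 + D_2/(1+r)^2 + TV/(1+r)^2
    = 0.62714 + 0.70232 + 30.78521 = 32.11467

€32.11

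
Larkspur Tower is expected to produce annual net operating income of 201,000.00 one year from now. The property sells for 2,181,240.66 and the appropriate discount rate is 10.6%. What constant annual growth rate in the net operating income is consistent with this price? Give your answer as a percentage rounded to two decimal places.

1.39%

P = D₁/(r−g) ⇒ g = r − D₁/P = 0.106 − 201,000.00/2,181,240.66 = 0.013851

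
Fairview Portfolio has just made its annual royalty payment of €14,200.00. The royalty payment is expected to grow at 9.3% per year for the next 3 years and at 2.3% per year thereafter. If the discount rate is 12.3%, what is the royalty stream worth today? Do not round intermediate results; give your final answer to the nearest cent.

D_1 = 15520.60000
D_2 = 16964.01580
D_3 = 18541.66927
Terminal value at year 3: TV = D_3×(1+g_2)/(r−g_2) = 18968.12766/0.1 = 189681.27663
P_0 = D_1/(1+r)^1 + D_2/(1+r)^2 + D_3/(1+r)^3 + TV/(1+r)^3
    = 13820.65895 + 13451.45168 + 13092.10746 + 133932.25935 = 174296.47744

€174296.48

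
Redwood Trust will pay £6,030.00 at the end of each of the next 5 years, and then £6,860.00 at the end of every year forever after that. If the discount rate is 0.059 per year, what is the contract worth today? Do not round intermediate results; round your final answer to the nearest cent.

PV of 5-year annuity: £6,030.00 × [1 − (1+0.059)^−5] / 0.059 = 25469.80289
Perpetuity value at year 5: £6,860.00 / 0.059 = 116271.18644
PV of perpetuity: 116271.18644 / (1+0.059)^5 = 87295.58979
Total PV = 25469.80289 + 87295.58979 = 112765.39268

£112765.39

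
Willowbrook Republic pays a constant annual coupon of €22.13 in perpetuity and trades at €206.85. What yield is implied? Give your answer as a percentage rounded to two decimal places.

P = C/r ⇒ r = C/P = €22.13/€206.85 = 0.106986

10.70%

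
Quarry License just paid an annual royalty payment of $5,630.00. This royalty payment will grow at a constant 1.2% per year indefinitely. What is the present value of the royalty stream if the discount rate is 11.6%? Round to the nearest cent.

$54784.23

D₁ = D₀ × (1 + g) = $5,630.00 × 1.012 = $5,697.5600
Growing perpetuity: P = D₁ / (r − g) = $5,697.5600 / (0.116 − 0.012) = $54,784.23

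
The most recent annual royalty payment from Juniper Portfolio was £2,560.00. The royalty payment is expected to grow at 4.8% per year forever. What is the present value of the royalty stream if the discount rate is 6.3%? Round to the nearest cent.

D₁ = D₀ × (1 + g) = £2,560.00 × 1.048 = £2,682.8800
Growing perpetuity: P = D₁ / (r − g) = £2,682.8800 / (0.063 − 0.048) = £178,858.67

£178858.67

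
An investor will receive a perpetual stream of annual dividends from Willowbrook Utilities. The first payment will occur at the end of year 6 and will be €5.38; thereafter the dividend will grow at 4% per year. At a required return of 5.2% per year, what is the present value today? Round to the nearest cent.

€347.95

Value at end of year 5: C₁ / (r − g) = €5.38 / (0.052 − 0.04) = €448.3333
Discount to today: PV = €448.3333 / (1 + 0.052)^5 = €448.3333 / 1.288483 = €347.95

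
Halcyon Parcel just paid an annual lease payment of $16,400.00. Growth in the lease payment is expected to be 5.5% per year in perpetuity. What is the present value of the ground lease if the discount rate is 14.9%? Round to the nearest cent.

$184063.83

D₁ = D₀ × (1 + g) = $16,400.00 × 1.055 = $17,302.0000
Growing perpetuity: P = D₁ / (r − g) = $17,302.0000 / (0.149 − 0.055) = $184,063.83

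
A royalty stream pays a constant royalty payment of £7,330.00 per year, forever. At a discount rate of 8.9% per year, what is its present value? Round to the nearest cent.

£82359.55

Level perpetuity: PV = C / r = £7,330.00 / 0.089 = £82,359.55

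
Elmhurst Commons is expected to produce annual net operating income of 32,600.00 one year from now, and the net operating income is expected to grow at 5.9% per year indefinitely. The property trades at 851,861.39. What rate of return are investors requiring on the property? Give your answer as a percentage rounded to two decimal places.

9.73%

P = D₁/(r − g) ⇒ r = D₁/P + g = 32,600.0000/851,861.39 + 0.059 = 0.038269 + 0.059 = 0.097269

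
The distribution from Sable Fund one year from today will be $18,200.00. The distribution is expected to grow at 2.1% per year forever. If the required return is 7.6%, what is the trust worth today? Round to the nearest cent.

$330909.09

Growing perpetuity: P = D₁ / (r − g) = $18,200.0000 / (0.076 − 0.021) = $330,909.09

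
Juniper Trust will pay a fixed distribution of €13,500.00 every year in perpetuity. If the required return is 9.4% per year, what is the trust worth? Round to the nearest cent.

€143617.02

Level perpetuity: PV = C / r = €13,500.00 / 0.094 = €143,617.02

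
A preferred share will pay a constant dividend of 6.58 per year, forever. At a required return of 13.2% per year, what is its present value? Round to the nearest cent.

Level perpetuity: PV = C / r = 6.58 / 0.132 = 49.85

49.85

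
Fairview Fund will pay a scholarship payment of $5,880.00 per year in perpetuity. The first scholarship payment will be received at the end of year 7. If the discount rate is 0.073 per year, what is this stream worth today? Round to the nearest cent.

$52778.39

Value at end of year 6: C / r = $5,880.00 / 0.073 = $80,547.9452
Discount to today: PV = $80,547.9452 / (1 + 0.073)^6 = $80,547.9452 / 1.526154 = $52,778.39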